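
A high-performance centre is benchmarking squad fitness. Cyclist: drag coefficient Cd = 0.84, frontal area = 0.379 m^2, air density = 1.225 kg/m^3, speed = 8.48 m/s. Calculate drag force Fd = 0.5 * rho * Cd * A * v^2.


v^2 = 8.48^2 = 71.9104
Fd = 0.5 * 1.225 * 0.84 * 0.379 * 71.9104
= 14.022 N

14.022 N


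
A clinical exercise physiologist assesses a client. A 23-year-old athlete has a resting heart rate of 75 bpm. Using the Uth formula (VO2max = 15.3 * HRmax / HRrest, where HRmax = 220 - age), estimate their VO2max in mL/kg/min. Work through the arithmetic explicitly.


HRmax = 220 - 23 = 197 bpm
Ratio = HRmax / HRrest = 197 / 75 = 2.6267
VO2max = 15.3 * 2.6267 = 40.19 mL/kg/min

40.19 mL/kg/min


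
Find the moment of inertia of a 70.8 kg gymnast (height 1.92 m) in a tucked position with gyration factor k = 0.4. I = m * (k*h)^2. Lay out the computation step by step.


Radius of gyration = 0.4 * 1.92 = 0.768 m
I = 70.8 * 0.768^2
= 70.8 * 0.589824
= 41.76 kg*m^2

41.76 kg*m^2


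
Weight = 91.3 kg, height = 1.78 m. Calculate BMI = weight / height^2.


height^2 = 1.78^2 = 3.1684
BMI = 91.3 / 3.1684 = 28.82 kg/m^2

28.82 kg/m^2


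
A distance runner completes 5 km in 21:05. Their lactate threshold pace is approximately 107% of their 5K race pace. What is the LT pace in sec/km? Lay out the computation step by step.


Convert to seconds: 21 min 5 s = 1265 s
Pace per km = 1265 / 5 = 253.0 s/km
LT pace = 253.0 * 1.07 = 270.71 s/km

270.71 s/km


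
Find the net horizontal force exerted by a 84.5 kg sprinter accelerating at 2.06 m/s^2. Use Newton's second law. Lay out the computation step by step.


Newton's second law: F = m * a
F = 84.5 * 2.06 = 174.07 N

174.07 N


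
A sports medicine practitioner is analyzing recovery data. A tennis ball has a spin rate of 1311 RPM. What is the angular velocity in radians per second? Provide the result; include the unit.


Convert RPM to rad/s: multiply by 2*pi and divide by 60
omega = 1311 * 2 * pi / 60
= 137.288 rad/s

137.288 rad/s


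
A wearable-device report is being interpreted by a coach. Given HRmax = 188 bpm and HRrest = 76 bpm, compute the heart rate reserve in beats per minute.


Heart rate reserve = maximum HR minus resting HR
HRR = 188 - 76 = 112 bpm

112 bpm


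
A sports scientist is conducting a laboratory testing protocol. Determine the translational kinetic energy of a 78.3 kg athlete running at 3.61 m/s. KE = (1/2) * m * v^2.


KE = 0.5 * m * v^2
= 0.5 * 78.3 * 3.61^2
= 0.5 * 78.3 * 13.0321
= 510.21 J

510.21 J


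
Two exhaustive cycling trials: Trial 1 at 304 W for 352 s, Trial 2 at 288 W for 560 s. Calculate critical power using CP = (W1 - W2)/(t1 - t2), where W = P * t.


W1 = 304 * 352 = 107008 J
W2 = 288 * 560 = 161280 J
CP = (107008 - 161280) / (352 - 560)
= -54272 / -208
= 260.92 W

260.92 W


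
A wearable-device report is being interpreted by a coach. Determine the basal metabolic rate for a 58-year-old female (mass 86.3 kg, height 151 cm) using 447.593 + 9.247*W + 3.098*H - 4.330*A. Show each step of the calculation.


BMR = 447.593 + 9.247*86.3 + 3.098*151 - 4.330*58
= 1462.27 kcal/day

1462.27 kcal/day


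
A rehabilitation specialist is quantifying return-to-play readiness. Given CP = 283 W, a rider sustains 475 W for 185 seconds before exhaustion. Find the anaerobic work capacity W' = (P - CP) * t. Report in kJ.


Excess power = 475 - 283 = 192 W
Work above CP = 192 * 185 = 35520 J
W' = 35.52 kJ

35.52 kJ


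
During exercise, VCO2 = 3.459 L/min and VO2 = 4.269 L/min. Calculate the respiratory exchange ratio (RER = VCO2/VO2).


RER = VCO2 / VO2
= 3.459 / 4.269
= 0.8103

0.8103


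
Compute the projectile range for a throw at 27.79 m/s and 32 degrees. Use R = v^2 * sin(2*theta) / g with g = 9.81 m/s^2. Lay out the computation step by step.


Two times the angle = 64 degrees
sin(64) = 0.898794
R = 772.2841 * 0.898794 / 9.81 = 70.757 m

70.757 m


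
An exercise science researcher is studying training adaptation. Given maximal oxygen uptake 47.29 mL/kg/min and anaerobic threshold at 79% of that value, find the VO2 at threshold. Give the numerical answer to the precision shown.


Percentage as decimal = 0.79
VO2 at AT = 47.29 * 0.79 = 37.36 mL/kg/min

37.36 mL/kg/min


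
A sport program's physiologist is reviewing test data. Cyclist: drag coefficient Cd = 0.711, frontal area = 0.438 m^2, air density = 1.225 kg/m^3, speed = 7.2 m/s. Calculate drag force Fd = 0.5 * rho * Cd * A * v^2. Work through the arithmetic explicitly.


v^2 = 7.2^2 = 51.84
Fd = 0.5 * 1.225 * 0.711 * 0.438 * 51.84
= 9.888 N

9.888 N


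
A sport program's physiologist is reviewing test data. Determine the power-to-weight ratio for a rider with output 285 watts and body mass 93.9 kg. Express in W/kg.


P/W = 285 / 93.9 = 3.035 W/kg

3.035 W/kg


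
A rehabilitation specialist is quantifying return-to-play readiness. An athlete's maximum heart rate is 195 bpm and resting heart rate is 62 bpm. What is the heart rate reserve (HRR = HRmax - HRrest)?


HRR = HRmax - HRrest
= 195 - 62
= 133 bpm

133 bpm


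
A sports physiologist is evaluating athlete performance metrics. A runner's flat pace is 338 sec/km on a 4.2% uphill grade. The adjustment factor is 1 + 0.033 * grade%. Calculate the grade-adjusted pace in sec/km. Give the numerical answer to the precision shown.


Factor = 1 + 0.033 * 4.2 = 1.1386
Adjusted pace = 338 * 1.1386
= 384.85 sec/km

384.85 s/km


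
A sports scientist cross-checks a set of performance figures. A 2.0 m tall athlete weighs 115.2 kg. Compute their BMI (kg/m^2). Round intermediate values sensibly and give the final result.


height^2 = 4.0 m^2
BMI = 115.2 / 4.0 = 28.8 kg/m^2

28.8 kg/m^2


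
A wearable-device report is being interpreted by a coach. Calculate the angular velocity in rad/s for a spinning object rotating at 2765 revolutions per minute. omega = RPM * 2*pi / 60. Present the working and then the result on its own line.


omega = RPM * 2*pi / 60
= 2765 * 6.28318531 / 60
= 289.55 rad/s

289.55 rad/s


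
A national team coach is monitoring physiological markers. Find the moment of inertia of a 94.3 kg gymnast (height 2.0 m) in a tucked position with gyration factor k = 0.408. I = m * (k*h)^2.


Radius of gyration = 0.408 * 2.0 = 0.816 m
I = 94.3 * 0.816^2
= 94.3 * 0.665856
= 62.79 kg*m^2

62.79 kg*m^2


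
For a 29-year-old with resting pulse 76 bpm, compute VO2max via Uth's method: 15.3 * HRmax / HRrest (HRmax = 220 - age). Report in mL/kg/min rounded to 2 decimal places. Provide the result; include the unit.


Step 1: HRmax = 220 - 29 = 191 bpm
Step 2: Ratio = 191 / 76 = 2.5132
Step 3: VO2max = 15.3 * 2.5132 = 38.45 mL/kg/min

38.45 mL/kg/min


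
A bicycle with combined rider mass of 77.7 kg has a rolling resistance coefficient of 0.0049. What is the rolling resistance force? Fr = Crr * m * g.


Fr = 0.0049 * 77.7 * 9.81
= 0.38073 * 9.81
= 3.735 N

3.735 N


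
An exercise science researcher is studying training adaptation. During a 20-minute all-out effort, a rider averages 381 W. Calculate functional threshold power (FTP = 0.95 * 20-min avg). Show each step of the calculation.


FTP = 0.95 * 381
= 361.95 W

361.95 W


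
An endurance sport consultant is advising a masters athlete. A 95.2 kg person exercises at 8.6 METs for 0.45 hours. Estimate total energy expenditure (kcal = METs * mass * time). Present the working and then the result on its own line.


Energy = METs * mass(kg) * time(h)
= 8.6 * 95.2 * 0.45
= 368.42 kcal

368.42 kcal


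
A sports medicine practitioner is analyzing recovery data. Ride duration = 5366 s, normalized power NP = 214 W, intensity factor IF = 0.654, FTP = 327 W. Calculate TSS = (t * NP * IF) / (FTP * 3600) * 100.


Numerator = 5366 * 214 * 0.654 = 751003.896
Denominator = 327 * 3600 = 1177200
TSS = 751003.896 / 1177200 * 100
= 63.8

63.8 TSS


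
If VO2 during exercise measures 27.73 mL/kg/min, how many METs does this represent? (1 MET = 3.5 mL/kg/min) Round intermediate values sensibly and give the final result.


METs = VO2 / 3.5 = 27.73 / 3.5 = 7.92

7.92 METs


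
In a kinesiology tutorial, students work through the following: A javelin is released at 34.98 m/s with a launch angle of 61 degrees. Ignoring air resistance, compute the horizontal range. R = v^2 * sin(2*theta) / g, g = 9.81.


Launch speed squared = 1223.6004
sin(2 * 61 deg) = 0.848048
Range = 1223.6004 * 0.848048 / 9.81
= 105.777 m

105.777 m


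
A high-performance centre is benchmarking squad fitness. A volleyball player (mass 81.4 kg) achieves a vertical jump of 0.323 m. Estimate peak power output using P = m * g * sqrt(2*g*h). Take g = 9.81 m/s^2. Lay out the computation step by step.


2 * g * h = 2 * 9.81 * 0.323 = 6.33726
sqrt(6.33726) = 2.517392 m/s
P = 81.4 * 9.81 * 2.517392 = 2010.22 W

2010.22 W


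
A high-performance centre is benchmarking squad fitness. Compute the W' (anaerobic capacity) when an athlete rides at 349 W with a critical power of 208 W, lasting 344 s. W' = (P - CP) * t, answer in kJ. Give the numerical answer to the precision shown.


Above-CP power = 141 W
Duration = 344 s
W' = 141 * 344 = 48504 J
Convert: 48504 / 1000 = 48.504 kJ

48.504 kJ


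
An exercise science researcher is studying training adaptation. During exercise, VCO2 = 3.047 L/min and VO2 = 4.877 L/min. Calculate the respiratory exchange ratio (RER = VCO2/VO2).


RER = VCO2 / VO2
= 3.047 / 4.877
= 0.6248

0.6248


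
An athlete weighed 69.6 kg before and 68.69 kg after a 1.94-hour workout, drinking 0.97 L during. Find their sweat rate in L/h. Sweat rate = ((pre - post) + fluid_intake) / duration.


Body mass change = 0.91 kg
Total sweat loss = 0.91 + 0.97 = 1.88 L
Rate = 1.88 / 1.94 = 0.969 L/h

0.969 L/h


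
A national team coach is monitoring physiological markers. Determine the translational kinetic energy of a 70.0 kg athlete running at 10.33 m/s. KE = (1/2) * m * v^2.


KE = 0.5 * m * v^2
= 0.5 * 70.0 * 10.33^2
= 0.5 * 70.0 * 106.7089
= 3734.81 J

3734.81 J


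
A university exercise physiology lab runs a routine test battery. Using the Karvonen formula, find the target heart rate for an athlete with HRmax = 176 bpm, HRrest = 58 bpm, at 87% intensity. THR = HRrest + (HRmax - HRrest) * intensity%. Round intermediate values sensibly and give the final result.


HRR = 176 - 58 = 118
THR = 58 + 118 * 0.87
= 58 + 102.66
= 160.66 bpm

160.66 bpm


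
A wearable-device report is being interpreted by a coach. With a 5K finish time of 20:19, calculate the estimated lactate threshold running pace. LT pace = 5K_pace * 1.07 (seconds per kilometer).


Race duration = 1219 s for 5 km
Average pace = 1219 / 5 = 243.8 s/km
LT pace = 243.8 * 1.07
= 260.87 s/km

260.87 s/km


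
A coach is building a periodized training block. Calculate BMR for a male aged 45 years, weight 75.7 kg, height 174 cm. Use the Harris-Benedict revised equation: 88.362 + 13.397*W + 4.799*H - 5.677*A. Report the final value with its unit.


Substituting values:
W term = 13.397 * 75.7 = 1014.1529
H term = 4.799 * 174 = 835.026
A term = 5.677 * 45 = 255.465
BMR = 1682.08 kcal/day

1682.08 kcal/day


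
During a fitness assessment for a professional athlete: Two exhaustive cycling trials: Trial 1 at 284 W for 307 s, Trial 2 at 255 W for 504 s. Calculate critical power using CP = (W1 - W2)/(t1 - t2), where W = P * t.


W1 = 284 * 307 = 87188 J
W2 = 255 * 504 = 128520 J
CP = (87188 - 128520) / (307 - 504)
= -41332 / -197
= 209.81 W

209.81 W


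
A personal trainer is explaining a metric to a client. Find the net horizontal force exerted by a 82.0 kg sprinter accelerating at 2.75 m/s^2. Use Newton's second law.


Newton's second law: F = m * a
F = 82.0 * 2.75 = 225.5 N

225.5 N


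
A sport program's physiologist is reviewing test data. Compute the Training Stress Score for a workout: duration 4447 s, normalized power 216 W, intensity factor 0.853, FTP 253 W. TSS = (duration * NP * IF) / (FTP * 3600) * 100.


Product = 4447 * 216 * 0.853 = 819350.856
Base = 253 * 3600 = 910800
TSS = 819350.856 / 910800 * 100 = 89.96

89.96 TSS


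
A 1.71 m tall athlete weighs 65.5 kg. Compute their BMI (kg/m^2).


height^2 = 2.9241 m^2
BMI = 65.5 / 2.9241 = 22.4 kg/m^2

22.4 kg/m^2


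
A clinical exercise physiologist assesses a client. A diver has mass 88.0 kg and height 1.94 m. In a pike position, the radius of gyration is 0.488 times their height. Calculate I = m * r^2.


r = 0.488 * 1.94 = 0.94672 m
I = m * r^2 = 88.0 * 0.896279 = 78.873 kg*m^2

78.873 kg*m^2


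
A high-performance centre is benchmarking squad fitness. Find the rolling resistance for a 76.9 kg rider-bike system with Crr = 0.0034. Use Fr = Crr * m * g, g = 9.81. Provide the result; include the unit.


m * g = 76.9 * 9.81 = 754.389 N
Fr = 0.0034 * 754.389 = 2.565 N

2.565 N


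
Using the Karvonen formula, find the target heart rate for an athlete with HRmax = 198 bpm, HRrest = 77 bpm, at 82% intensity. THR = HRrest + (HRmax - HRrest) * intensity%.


HRR = 198 - 77 = 121
THR = 77 + 121 * 0.82
= 77 + 99.22
= 176.22 bpm

176.22 bpm


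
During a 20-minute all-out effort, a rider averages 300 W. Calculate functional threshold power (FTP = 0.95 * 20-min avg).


FTP = 0.95 * 300
= 285.0 W

285.0 W


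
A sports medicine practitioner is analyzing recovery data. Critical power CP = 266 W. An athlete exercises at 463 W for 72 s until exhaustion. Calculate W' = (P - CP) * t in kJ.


P - CP = 463 - 266 = 197 W
W' = 197 * 72 = 14184 J
= 14184 / 1000 = 14.184 kJ

14.184 kJ


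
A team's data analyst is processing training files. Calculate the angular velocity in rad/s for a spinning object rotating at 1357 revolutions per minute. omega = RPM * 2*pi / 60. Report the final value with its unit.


omega = RPM * 2*pi / 60
= 1357 * 6.28318531 / 60
= 142.105 rad/s

142.105 rad/s


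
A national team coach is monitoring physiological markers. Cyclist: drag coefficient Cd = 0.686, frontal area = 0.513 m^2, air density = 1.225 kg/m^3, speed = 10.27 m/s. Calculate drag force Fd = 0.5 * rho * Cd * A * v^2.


v^2 = 10.27^2 = 105.4729
Fd = 0.5 * 1.225 * 0.686 * 0.513 * 105.4729
= 22.735 N

22.735 N


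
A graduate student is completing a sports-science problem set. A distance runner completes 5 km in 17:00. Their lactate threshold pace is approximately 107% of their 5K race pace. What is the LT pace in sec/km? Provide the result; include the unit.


Convert to seconds: 17 min 0 s = 1020 s
Pace per km = 1020 / 5 = 204.0 s/km
LT pace = 204.0 * 1.07 = 218.28 s/km

218.28 s/km


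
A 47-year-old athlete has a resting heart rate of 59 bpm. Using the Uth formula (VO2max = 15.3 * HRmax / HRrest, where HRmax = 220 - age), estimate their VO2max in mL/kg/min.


HRmax = 220 - 47 = 173 bpm
Ratio = HRmax / HRrest = 173 / 59 = 2.9322
VO2max = 15.3 * 2.9322 = 44.86 mL/kg/min

44.86 mL/kg/min


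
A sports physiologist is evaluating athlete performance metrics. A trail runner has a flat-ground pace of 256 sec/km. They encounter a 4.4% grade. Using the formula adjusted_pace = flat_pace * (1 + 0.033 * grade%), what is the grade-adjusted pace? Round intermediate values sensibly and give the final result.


Grade factor = 1 + 0.033 * 4.4 = 1.1452
Adjusted = 256 * 1.1452 = 293.17 sec/km

293.17 s/km


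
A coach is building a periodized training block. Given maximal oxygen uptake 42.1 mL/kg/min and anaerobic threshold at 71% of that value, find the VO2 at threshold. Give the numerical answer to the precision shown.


Percentage as decimal = 0.71
VO2 at AT = 42.1 * 0.71 = 29.89 mL/kg/min

29.89 mL/kg/min


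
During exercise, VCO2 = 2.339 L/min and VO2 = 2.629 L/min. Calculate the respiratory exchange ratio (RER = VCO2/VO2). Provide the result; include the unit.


RER = VCO2 / VO2
= 2.339 / 2.629
= 0.8897

0.8897


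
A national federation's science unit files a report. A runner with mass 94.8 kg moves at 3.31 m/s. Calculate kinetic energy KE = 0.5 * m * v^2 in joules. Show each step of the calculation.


v^2 = 3.31^2 = 10.9561
KE = 0.5 * 94.8 * 10.9561
= 519.32 J

519.32 J


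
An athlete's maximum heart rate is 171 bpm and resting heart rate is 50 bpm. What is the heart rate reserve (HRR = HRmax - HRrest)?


HRR = HRmax - HRrest
= 171 - 50
= 121 bpm

121 bpm


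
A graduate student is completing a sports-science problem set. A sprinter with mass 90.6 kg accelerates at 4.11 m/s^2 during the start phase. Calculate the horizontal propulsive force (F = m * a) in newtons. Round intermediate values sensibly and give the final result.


F = m * a
= 90.6 * 4.11
= 372.37 N

372.37 N


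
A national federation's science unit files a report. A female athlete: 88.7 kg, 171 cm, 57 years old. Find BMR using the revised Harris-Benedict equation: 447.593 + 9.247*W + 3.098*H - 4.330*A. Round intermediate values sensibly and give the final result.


Intercept = 447.593
Weight contribution = 9.247 * 88.7 = 820.2089
Height contribution = 3.098 * 171 = 529.758
Age contribution = 4.33 * 57 = 246.81
BMR = 447.593 + 820.2089 + 529.758 - 246.81
= 1550.75 kcal/day

1550.75 kcal/day


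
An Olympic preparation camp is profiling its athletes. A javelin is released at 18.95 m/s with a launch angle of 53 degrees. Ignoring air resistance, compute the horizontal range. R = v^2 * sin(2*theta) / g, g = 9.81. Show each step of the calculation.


Launch speed squared = 359.1025
sin(2 * 53 deg) = 0.961262
Range = 359.1025 * 0.961262 / 9.81
= 35.188 m

35.188 m


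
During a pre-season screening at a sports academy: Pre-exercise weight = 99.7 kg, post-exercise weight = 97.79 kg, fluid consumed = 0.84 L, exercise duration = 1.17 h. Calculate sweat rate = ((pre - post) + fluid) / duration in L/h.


Weight loss = 99.7 - 97.79 = 1.91 kg (approx L)
Total sweat = 1.91 + 0.84 = 2.75 L
Sweat rate = 2.75 / 1.17 = 2.35 L/h

2.35 L/h


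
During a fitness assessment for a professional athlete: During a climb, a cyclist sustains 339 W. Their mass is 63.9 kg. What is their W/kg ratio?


Power-to-weight = 339 W / 63.9 kg
= 5.305 W/kg

5.305 W/kg


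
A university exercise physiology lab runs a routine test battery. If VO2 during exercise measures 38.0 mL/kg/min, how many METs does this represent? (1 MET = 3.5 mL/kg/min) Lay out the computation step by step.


METs = VO2 / 3.5 = 38.0 / 3.5 = 10.86

10.86 METs


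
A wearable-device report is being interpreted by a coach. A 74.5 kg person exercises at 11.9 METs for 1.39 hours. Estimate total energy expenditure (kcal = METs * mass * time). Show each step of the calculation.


Energy = METs * mass(kg) * time(h)
= 11.9 * 74.5 * 1.39
= 1232.3 kcal

1232.3 kcal


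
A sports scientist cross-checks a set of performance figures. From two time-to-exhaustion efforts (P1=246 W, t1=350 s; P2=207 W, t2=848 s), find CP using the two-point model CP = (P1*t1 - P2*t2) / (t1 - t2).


Work in trial 1 = 86100 J
Work in trial 2 = 175536 J
Delta work = -89436 J
Delta time = -498 s
CP = -89436 / -498 = 179.59 W

179.59 W


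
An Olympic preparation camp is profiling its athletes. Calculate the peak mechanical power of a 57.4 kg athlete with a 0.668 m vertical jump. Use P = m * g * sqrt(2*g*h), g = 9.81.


First, sqrt(2gh) = sqrt(2 * 9.81 * 0.668)
= sqrt(13.10616) = 3.620243 m/s
Power = 57.4 * 9.81 * 3.620243 = 2038.54 W

2038.54 W


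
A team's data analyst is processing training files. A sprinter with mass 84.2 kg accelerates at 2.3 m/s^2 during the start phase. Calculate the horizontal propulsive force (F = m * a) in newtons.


F = m * a
= 84.2 * 2.3
= 193.66 N

193.66 N


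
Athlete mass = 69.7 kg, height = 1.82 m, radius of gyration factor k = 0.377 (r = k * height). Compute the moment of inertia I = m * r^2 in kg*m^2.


r = k * height = 0.377 * 1.82 = 0.68614 m
r^2 = 0.68614^2 = 0.470788
I = 69.7 * 0.470788 = 32.814 kg*m^2

32.814 kg*m^2


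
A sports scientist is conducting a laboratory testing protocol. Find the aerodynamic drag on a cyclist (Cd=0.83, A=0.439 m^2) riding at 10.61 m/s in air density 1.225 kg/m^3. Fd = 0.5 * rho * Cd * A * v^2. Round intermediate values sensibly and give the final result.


Fd = 0.5 * 1.225 * 0.83 * 0.439 * 10.61^2
= 0.5 * 1.225 * 0.83 * 0.439 * 112.5721
= 25.123 N

25.123 N


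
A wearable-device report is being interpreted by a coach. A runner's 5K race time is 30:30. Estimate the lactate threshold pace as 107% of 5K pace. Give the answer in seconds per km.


Total race time = 30*60 + 30 = 1830 seconds
5K pace = 1830 / 5 = 366.0 sec/km
LT pace = 366.0 * 1.07 = 391.62 sec/km

391.62 s/km


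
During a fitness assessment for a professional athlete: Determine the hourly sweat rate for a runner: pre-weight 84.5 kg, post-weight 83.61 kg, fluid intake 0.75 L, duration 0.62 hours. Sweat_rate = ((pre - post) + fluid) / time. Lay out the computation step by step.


Mass lost = 84.5 - 83.61 = 0.89 kg
Add fluid consumed: 0.89 + 0.75 = 1.64 L total sweat
Sweat rate = 1.64 / 0.62 = 2.645 L/h

2.645 L/h


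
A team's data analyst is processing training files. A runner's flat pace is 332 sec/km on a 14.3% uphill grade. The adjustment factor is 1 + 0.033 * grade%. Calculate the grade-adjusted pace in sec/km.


Factor = 1 + 0.033 * 14.3 = 1.4719
Adjusted pace = 332 * 1.4719
= 488.67 sec/km

488.67 s/km


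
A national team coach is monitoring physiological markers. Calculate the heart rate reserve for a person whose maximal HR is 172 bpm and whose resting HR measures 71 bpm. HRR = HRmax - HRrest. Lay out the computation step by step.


HRmax = 172 bpm
HRrest = 71 bpm
HRR = 172 - 71 = 101 bpm

101 bpm


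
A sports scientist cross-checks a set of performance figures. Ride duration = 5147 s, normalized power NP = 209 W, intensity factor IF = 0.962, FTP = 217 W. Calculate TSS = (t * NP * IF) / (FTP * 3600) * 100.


Numerator = 5147 * 209 * 0.962 = 1034845.526
Denominator = 217 * 3600 = 781200
TSS = 1034845.526 / 781200 * 100
= 132.47

132.47 TSS


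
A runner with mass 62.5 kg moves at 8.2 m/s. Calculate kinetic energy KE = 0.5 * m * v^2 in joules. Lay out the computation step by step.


v^2 = 8.2^2 = 67.24
KE = 0.5 * 62.5 * 67.24
= 2101.25 J

2101.25 J


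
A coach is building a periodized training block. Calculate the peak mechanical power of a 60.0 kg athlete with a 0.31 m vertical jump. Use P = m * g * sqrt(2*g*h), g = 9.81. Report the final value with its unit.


First, sqrt(2gh) = sqrt(2 * 9.81 * 0.31)
= sqrt(6.0822) = 2.466212 m/s
Power = 60.0 * 9.81 * 2.466212 = 1451.61 W

1451.61 W


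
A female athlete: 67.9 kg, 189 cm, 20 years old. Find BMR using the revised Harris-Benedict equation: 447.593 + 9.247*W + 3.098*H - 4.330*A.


Intercept = 447.593
Weight contribution = 9.247 * 67.9 = 627.8713
Height contribution = 3.098 * 189 = 585.522
Age contribution = 4.33 * 20 = 86.6
BMR = 447.593 + 627.8713 + 585.522 - 86.6
= 1574.39 kcal/day

1574.39 kcal/day


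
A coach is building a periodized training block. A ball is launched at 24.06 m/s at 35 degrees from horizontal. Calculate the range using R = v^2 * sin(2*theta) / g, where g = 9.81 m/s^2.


sin(2 * 35) = sin(70) = 0.939693
v^2 = 24.06^2 = 578.8836
R = 578.8836 * 0.939693 / 9.81
= 55.451 m

55.451 m


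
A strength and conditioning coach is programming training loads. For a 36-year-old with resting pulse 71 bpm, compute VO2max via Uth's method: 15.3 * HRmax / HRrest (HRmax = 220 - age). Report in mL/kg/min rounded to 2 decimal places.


Step 1: HRmax = 220 - 36 = 184 bpm
Step 2: Ratio = 184 / 71 = 2.5915
Step 3: VO2max = 15.3 * 2.5915 = 39.65 mL/kg/min

39.65 mL/kg/min


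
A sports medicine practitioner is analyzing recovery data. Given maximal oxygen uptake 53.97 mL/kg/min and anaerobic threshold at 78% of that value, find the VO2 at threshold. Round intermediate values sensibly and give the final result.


Percentage as decimal = 0.78
VO2 at AT = 53.97 * 0.78 = 42.1 mL/kg/min

42.1 mL/kg/min


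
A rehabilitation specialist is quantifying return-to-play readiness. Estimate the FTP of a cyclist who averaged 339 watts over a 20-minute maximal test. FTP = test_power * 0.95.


FTP = 339 * 0.95 = 322.05 W

322.05 W


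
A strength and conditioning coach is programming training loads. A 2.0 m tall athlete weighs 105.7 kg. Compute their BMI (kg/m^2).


height^2 = 4.0 m^2
BMI = 105.7 / 4.0 = 26.43 kg/m^2

26.43 kg/m^2


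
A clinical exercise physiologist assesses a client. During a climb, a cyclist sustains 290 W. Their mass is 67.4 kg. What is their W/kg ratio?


Power-to-weight = 290 W / 67.4 kg
= 4.303 W/kg

4.303 W/kg


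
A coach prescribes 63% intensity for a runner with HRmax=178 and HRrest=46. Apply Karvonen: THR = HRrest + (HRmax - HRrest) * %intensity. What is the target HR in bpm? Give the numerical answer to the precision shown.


Heart rate reserve = 178 - 46 = 132
Intensity fraction = 63 / 100 = 0.63
THR = 46 + 132 * 0.63 = 129.16 bpm

129.16 bpm


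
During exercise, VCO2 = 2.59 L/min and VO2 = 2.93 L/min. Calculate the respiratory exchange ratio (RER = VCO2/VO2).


RER = VCO2 / VO2
= 2.59 / 2.93
= 0.884

0.884


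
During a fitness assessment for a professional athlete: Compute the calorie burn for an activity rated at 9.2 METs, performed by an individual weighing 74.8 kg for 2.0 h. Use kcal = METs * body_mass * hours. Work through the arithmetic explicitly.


Product of METs and mass = 9.2 * 74.8 = 688.16
Total kcal = 688.16 * 2.0 = 1376.32 kcal

1376.32 kcal


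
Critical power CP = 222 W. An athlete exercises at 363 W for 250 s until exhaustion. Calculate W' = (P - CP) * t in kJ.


P - CP = 363 - 222 = 141 W
W' = 141 * 250 = 35250 J
= 35250 / 1000 = 35.25 kJ

35.25 kJ


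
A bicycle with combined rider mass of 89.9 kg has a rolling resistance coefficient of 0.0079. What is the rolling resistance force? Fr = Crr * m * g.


Fr = 0.0079 * 89.9 * 9.81
= 0.71021 * 9.81
= 6.967 N

6.967 N


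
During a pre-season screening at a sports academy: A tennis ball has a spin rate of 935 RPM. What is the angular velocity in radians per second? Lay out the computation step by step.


Convert RPM to rad/s: multiply by 2*pi and divide by 60
omega = 935 * 2 * pi / 60
= 97.913 rad/s

97.913 rad/s


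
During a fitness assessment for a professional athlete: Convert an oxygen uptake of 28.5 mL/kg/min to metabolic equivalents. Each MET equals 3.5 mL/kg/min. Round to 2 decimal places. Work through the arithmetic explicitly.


One MET = 3.5 mL/kg/min
Number of METs = 28.5 / 3.5
= 8.14 METs

8.14 METs


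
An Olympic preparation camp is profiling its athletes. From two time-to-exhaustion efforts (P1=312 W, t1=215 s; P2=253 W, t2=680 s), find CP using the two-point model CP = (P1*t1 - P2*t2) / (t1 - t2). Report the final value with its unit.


Work in trial 1 = 67080 J
Work in trial 2 = 172040 J
Delta work = -104960 J
Delta time = -465 s
CP = -104960 / -465 = 225.72 W

225.72 W


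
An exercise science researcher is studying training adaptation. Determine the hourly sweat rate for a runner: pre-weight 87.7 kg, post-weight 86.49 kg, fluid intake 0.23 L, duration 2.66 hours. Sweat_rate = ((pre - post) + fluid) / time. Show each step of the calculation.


Mass lost = 87.7 - 86.49 = 1.21 kg
Add fluid consumed: 1.21 + 0.23 = 1.44 L total sweat
Sweat rate = 1.44 / 2.66 = 0.541 L/h

0.541 L/h


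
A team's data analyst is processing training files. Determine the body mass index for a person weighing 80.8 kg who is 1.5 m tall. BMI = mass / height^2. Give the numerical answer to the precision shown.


BMI = mass / height^2
= 80.8 / 1.5^2
= 80.8 / 2.25
= 35.91 kg/m^2

35.91 kg/m^2


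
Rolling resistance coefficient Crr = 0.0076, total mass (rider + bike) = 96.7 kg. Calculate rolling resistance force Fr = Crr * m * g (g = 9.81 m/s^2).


Fr = Crr * m * g
= 0.0076 * 96.7 * 9.81
= 7.21 N

7.21 N


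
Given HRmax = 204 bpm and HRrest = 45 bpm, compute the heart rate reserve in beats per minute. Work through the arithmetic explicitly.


Heart rate reserve = maximum HR minus resting HR
HRR = 204 - 45 = 159 bpm

159 bpm


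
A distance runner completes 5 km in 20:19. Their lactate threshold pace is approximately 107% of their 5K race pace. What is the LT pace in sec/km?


Convert to seconds: 20 min 19 s = 1219 s
Pace per km = 1219 / 5 = 243.8 s/km
LT pace = 243.8 * 1.07 = 260.87 s/km

260.87 s/km


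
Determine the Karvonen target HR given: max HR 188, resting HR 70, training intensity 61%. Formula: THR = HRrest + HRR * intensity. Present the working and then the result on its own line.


HRR = HRmax - HRrest = 188 - 70 = 118
THR = 70 + 118 * 0.61
= 141.98 bpm

141.98 bpm


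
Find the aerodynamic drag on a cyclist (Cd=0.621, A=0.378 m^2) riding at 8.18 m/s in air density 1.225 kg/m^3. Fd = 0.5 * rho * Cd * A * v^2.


Fd = 0.5 * 1.225 * 0.621 * 0.378 * 8.18^2
= 0.5 * 1.225 * 0.621 * 0.378 * 66.9124
= 9.62 N

9.62 N


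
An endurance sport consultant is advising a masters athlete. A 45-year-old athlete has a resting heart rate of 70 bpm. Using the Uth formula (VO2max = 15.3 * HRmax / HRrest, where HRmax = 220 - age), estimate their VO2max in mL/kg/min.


HRmax = 220 - 45 = 175 bpm
Ratio = HRmax / HRrest = 175 / 70 = 2.5
VO2max = 15.3 * 2.5 = 38.25 mL/kg/min

38.25 mL/kg/min


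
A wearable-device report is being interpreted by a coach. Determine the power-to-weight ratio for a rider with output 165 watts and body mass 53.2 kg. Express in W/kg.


P/W = 165 / 53.2 = 3.102 W/kg

3.102 W/kg


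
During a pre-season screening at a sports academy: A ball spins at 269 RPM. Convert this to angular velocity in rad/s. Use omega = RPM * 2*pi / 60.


omega = 269 * 2 * pi / 60
= 269 * 6.28318531 / 60
= 1690.177 / 60
= 28.17 rad/s

28.17 rad/s


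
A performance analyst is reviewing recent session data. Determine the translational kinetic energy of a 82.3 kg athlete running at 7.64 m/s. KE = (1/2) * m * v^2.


KE = 0.5 * m * v^2
= 0.5 * 82.3 * 7.64^2
= 0.5 * 82.3 * 58.3696
= 2401.91 J

2401.91 J


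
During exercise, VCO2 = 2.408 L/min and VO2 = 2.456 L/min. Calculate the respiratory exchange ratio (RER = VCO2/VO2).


RER = VCO2 / VO2
= 2.408 / 2.456
= 0.9805

0.9805


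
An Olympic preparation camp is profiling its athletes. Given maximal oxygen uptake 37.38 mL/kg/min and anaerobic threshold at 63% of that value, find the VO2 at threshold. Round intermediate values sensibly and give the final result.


Percentage as decimal = 0.63
VO2 at AT = 37.38 * 0.63 = 23.55 mL/kg/min

23.55 mL/kg/min


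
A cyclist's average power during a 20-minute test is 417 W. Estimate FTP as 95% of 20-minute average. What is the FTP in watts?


FTP = 20-min power * 0.95
= 417 * 0.95
= 396.15 W

396.15 W


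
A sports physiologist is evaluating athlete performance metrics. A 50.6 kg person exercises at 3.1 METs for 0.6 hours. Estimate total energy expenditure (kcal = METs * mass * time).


Energy = METs * mass(kg) * time(h)
= 3.1 * 50.6 * 0.6
= 94.12 kcal

94.12 kcal


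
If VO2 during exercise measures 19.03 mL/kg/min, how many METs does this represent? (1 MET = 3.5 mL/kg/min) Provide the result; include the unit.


METs = VO2 / 3.5 = 19.03 / 3.5 = 5.44

5.44 METs


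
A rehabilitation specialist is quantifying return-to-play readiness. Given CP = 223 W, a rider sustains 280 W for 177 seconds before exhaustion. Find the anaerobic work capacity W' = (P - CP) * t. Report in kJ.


Excess power = 280 - 223 = 57 W
Work above CP = 57 * 177 = 10089 J
W' = 10.089 kJ

10.089 kJ


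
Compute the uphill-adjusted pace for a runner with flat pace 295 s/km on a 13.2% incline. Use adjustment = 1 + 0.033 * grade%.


Adjustment factor = 1 + 0.033 * 13.2 = 1.4356
Grade-adjusted pace = 295 * 1.4356 = 423.5 s/km

423.5 s/km


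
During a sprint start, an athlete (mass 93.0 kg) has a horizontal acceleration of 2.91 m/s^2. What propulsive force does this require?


Propulsive force = mass * acceleration
= 93.0 kg * 2.91 m/s^2
= 270.63 N

270.63 N


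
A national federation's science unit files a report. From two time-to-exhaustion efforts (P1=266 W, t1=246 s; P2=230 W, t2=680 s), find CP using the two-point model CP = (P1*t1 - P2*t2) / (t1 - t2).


Work in trial 1 = 65436 J
Work in trial 2 = 156400 J
Delta work = -90964 J
Delta time = -434 s
CP = -90964 / -434 = 209.59 W

209.59 W


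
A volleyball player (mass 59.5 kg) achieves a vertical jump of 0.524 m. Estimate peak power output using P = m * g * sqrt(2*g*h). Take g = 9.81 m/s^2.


2 * g * h = 2 * 9.81 * 0.524 = 10.28088
sqrt(10.28088) = 3.206381 m/s
P = 59.5 * 9.81 * 3.206381 = 1871.55 W

1871.55 W


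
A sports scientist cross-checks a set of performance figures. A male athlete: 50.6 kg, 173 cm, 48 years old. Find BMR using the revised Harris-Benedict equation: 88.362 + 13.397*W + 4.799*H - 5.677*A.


Intercept = 88.362
Weight contribution = 13.397 * 50.6 = 677.8882
Height contribution = 4.799 * 173 = 830.227
Age contribution = 5.677 * 48 = 272.496
BMR = 88.362 + 677.8882 + 830.227 - 272.496
= 1323.98 kcal/day

1323.98 kcal/day


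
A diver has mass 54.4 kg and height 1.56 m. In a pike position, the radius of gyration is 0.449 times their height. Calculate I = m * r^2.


r = 0.449 * 1.56 = 0.70044 m
I = m * r^2 = 54.4 * 0.490616 = 26.69 kg*m^2

26.69 kg*m^2


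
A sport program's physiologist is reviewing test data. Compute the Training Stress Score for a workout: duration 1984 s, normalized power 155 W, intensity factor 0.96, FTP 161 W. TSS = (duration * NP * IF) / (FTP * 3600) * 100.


Product = 1984 * 155 * 0.96 = 295219.2
Base = 161 * 3600 = 579600
TSS = 295219.2 / 579600 * 100 = 50.93

50.93 TSS


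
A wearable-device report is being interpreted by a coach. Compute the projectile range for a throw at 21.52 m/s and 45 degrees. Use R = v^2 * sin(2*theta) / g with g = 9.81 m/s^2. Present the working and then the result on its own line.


Two times the angle = 90 degrees
sin(90) = 1.0
R = 463.1104 * 1.0 / 9.81 = 47.208 m

47.208 m


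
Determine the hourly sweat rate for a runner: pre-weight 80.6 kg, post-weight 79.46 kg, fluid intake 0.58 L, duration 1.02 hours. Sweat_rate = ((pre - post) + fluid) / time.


Mass lost = 80.6 - 79.46 = 1.14 kg
Add fluid consumed: 1.14 + 0.58 = 1.72 L total sweat
Sweat rate = 1.72 / 1.02 = 1.686 L/h

1.686 L/h


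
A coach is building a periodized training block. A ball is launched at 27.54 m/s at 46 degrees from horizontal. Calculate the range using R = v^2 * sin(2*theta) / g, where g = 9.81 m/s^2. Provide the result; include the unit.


sin(2 * 46) = sin(92) = 0.999391
v^2 = 27.54^2 = 758.4516
R = 758.4516 * 0.999391 / 9.81
= 77.267 m

77.267 m


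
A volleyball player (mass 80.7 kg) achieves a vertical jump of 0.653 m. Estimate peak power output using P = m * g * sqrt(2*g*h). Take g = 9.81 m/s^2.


2 * g * h = 2 * 9.81 * 0.653 = 12.81186
sqrt(12.81186) = 3.579366 m/s
P = 80.7 * 9.81 * 3.579366 = 2833.67 W

2833.67 W


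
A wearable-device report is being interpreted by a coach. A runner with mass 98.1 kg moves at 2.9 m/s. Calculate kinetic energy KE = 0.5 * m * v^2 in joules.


v^2 = 2.9^2 = 8.41
KE = 0.5 * 98.1 * 8.41
= 412.51 J

412.51 J


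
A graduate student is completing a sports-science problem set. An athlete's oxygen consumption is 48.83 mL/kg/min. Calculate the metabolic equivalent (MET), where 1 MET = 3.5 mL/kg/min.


MET = VO2 / 3.5
= 48.83 / 3.5
= 13.95 METs

13.95 METs


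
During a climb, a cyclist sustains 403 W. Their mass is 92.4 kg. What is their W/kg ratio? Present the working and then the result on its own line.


Power-to-weight = 403 W / 92.4 kg
= 4.361 W/kg

4.361 W/kg


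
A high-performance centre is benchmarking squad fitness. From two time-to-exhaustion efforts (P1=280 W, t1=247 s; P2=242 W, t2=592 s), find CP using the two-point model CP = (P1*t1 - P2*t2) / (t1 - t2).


Work in trial 1 = 69160 J
Work in trial 2 = 143264 J
Delta work = -74104 J
Delta time = -345 s
CP = -74104 / -345 = 214.79 W

214.79 W


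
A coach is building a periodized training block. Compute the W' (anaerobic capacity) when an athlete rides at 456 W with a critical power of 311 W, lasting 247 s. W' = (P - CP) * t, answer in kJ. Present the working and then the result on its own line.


Above-CP power = 145 W
Duration = 247 s
W' = 145 * 247 = 35815 J
Convert: 35815 / 1000 = 35.815 kJ

35.815 kJ


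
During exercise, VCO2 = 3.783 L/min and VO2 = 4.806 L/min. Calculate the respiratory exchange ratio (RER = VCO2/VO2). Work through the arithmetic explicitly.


RER = VCO2 / VO2
= 3.783 / 4.806
= 0.7871

0.7871


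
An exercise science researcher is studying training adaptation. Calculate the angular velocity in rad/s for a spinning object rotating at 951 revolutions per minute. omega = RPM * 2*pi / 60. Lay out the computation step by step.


omega = RPM * 2*pi / 60
= 951 * 6.28318531 / 60
= 99.588 rad/s

99.588 rad/s


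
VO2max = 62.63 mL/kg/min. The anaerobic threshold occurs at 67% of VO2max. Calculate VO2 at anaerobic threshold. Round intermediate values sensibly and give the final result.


AT fraction = 67 / 100 = 0.67
AT VO2 = 62.63 * 0.67
= 41.96 mL/kg/min

41.96 mL/kg/min


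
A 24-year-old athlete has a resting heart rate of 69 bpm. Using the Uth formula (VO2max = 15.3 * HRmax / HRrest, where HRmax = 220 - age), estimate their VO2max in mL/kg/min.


HRmax = 220 - 24 = 196 bpm
Ratio = HRmax / HRrest = 196 / 69 = 2.8406
VO2max = 15.3 * 2.8406 = 43.46 mL/kg/min

43.46 mL/kg/min


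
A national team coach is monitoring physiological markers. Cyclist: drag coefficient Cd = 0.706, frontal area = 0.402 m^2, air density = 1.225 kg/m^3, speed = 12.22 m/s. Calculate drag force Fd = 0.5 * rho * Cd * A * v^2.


v^2 = 12.22^2 = 149.3284
Fd = 0.5 * 1.225 * 0.706 * 0.402 * 149.3284
= 25.958 N

25.958 N


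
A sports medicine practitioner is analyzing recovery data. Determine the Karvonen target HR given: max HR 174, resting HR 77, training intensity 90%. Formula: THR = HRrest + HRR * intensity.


HRR = HRmax - HRrest = 174 - 77 = 97
THR = 77 + 97 * 0.9
= 164.3 bpm

164.3 bpm


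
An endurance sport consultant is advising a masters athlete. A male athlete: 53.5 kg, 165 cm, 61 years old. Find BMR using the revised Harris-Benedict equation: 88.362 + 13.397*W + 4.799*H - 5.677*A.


Intercept = 88.362
Weight contribution = 13.397 * 53.5 = 716.7395
Height contribution = 4.799 * 165 = 791.835
Age contribution = 5.677 * 61 = 346.297
BMR = 88.362 + 716.7395 + 791.835 - 346.297
= 1250.64 kcal/day

1250.64 kcal/day


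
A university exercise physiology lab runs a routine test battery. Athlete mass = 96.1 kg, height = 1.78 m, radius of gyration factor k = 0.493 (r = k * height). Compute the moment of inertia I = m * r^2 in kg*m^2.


r = k * height = 0.493 * 1.78 = 0.87754 m
r^2 = 0.87754^2 = 0.770076
I = 96.1 * 0.770076 = 74.004 kg*m^2

74.004 kg*m^2


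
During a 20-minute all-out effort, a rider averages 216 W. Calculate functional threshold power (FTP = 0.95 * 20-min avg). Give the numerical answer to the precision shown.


FTP = 0.95 * 216
= 205.2 W

205.2 W


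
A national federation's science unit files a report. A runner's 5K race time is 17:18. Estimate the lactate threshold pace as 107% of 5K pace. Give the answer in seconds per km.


Total race time = 17*60 + 18 = 1038 seconds
5K pace = 1038 / 5 = 207.6 sec/km
LT pace = 207.6 * 1.07 = 222.13 sec/km

222.13 s/km


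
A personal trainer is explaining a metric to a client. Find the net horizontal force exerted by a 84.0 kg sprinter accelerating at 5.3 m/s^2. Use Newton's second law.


Newton's second law: F = m * a
F = 84.0 * 5.3 = 445.2 N

445.2 N


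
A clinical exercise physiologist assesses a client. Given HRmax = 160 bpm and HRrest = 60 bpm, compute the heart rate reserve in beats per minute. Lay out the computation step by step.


Heart rate reserve = maximum HR minus resting HR
HRR = 160 - 60 = 100 bpm

100 bpm
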